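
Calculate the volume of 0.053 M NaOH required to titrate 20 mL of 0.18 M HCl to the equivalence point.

At equivalence: moles acid = moles base. moles HCl = 0.18 × 20/1000 = 0.0036 mol. V_base = moles / 0.053 × 1000 = 67.9 mL.

V_{base} = 67.9 mL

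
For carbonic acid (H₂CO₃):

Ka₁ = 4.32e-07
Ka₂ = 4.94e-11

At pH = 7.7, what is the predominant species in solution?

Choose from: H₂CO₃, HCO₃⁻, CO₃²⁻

pKa₁ = 6.36, pKa₂ = 10.31. For a polyprotic acid the predominant species crosses at each pKa: below pKa_n the protonated form dominates, above it the deprotonated form does. At pH = 7.7, the predominant species is HCO₃⁻.

HCO₃⁻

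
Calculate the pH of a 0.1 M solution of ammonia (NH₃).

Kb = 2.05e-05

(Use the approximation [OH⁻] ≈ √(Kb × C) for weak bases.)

[OH⁻] = √(Kb × C) = √(2.05e-05 × 0.1) = 1.4318e-03. pOH = 2.84, pH = 14 - pOH

pH = 11.16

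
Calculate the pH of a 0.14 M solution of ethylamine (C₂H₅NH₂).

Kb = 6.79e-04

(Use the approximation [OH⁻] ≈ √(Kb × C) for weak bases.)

[OH⁻] = √(Kb × C) = √(6.79e-04 × 0.14) = 9.7499e-03. pOH = 2.01, pH = 14 - pOH

pH = 11.99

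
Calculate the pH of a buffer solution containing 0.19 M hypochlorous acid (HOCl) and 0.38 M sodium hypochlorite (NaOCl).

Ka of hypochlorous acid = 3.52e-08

pKa = -log(3.52e-08) = 7.45. pH = pKa + log([A⁻]/[HA]) = 7.45 + log(0.38/0.19)

pH = 7.75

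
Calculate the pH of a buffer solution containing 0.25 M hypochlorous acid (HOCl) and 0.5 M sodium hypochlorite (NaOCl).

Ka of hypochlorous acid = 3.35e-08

pKa = -log(3.35e-08) = 7.47. pH = pKa + log([A⁻]/[HA]) = 7.47 + log(0.5/0.25)

pH = 7.78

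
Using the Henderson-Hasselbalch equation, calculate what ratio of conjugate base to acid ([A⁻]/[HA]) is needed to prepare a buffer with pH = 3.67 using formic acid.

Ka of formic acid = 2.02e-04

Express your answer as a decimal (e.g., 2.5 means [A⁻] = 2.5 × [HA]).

pKa = -log(2.02e-04) = 3.6946. pH = pKa + log([A⁻]/[HA]), so log([A⁻]/[HA]) = pH − pKa = 3.67 − 3.6946 = -0.0246. [A⁻]/[HA] = 10^(-0.0246) = 0.945

[A⁻]/[HA] = 0.945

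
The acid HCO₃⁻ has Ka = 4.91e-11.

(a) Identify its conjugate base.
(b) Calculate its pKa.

(a) The conjugate base is formed by removing one H⁺ from HCO₃⁻, giving CO₃²⁻. (b) pKa = -log(Ka) = -log(4.91e-11) = 10.31.

Conjugate base: CO₃²⁻; pK_a = 10.31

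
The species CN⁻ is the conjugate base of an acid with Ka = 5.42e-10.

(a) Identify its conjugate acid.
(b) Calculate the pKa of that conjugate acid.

(a) The conjugate acid is formed by adding one H⁺ to CN⁻, giving HCN. (b) pKa = -log(Ka) = -log(5.42e-10) = 9.27.

Conjugate acid: HCN; pK_a = 9.27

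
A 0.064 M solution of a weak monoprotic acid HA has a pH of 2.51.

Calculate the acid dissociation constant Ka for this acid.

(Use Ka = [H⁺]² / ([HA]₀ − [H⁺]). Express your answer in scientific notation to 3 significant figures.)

[H⁺] = 10^(−pH) = 10^(−2.51) = 3.090e-03 M. For HA ⇌ H⁺ + A⁻, Ka = [H⁺][A⁻]/[HA] = [H⁺]² / ([HA]₀ − [H⁺]) = (3.090e-03)² / (0.064 − 3.090e-03) = 1.57e-04.

K_a = 1.57e-04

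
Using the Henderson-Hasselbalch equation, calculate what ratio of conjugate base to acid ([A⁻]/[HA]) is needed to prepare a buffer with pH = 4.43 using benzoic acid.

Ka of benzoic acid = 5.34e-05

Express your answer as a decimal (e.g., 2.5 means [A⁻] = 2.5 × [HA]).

pKa = -log(5.34e-05) = 4.2725. pH = pKa + log([A⁻]/[HA]), so log([A⁻]/[HA]) = pH − pKa = 4.43 − 4.2725 = 0.1575. [A⁻]/[HA] = 10^(0.1575) = 1.44

[A⁻]/[HA] = 1.44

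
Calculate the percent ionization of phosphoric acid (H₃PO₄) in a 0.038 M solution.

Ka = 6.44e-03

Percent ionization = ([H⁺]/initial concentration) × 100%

Using Ka equilibrium: x² + Ka×x - Ka×C = 0. Solving: [H⁺] = 1.2751e-02. Percent = (1.2751e-02/0.038) × 100

Percent ionization = 33.6%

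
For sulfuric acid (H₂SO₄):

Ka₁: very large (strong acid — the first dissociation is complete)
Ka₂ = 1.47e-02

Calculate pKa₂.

pKa₂ = -log(Ka₂) = -log(1.47e-02) = 1.83.

pK_{a2} = 1.83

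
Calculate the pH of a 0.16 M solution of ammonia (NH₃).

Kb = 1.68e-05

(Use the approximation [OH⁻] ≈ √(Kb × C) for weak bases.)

[OH⁻] = √(Kb × C) = √(1.68e-05 × 0.16) = 1.6395e-03. pOH = 2.79, pH = 14 - pOH

pH = 11.21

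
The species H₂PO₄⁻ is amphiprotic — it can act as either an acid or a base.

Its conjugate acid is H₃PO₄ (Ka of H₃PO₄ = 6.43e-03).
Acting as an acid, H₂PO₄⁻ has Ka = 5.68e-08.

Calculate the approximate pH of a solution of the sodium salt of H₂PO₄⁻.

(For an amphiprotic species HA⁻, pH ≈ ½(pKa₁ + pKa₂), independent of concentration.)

pKa₁ = -log(6.43e-03) = 2.19; pKa₂ = -log(5.68e-08) = 7.25. For an amphiprotic species, pH ≈ ½(pKa₁ + pKa₂) = ½(2.19 + 7.25) = 4.72.

pH = 4.72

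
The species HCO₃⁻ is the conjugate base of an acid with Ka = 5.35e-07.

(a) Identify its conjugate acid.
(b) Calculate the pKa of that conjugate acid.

(a) The conjugate acid is formed by adding one H⁺ to HCO₃⁻, giving H₂CO₃. (b) pKa = -log(Ka) = -log(5.35e-07) = 6.27.

Conjugate acid: H₂CO₃; pK_a = 6.27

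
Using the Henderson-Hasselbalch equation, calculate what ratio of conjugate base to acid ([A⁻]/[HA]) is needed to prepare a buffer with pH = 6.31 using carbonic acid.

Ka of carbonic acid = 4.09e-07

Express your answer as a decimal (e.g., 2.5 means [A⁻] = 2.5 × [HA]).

pKa = -log(4.09e-07) = 6.3883. pH = pKa + log([A⁻]/[HA]), so log([A⁻]/[HA]) = pH − pKa = 6.31 − 6.3883 = -0.0783. [A⁻]/[HA] = 10^(-0.0783) = 0.835

[A⁻]/[HA] = 0.835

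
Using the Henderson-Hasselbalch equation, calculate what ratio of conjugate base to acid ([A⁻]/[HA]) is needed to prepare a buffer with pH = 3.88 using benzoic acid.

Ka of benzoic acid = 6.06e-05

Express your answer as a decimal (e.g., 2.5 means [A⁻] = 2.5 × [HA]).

pKa = -log(6.06e-05) = 4.2175. pH = pKa + log([A⁻]/[HA]), so log([A⁻]/[HA]) = pH − pKa = 3.88 − 4.2175 = -0.3375. [A⁻]/[HA] = 10^(-0.3375) = 0.460

[A⁻]/[HA] = 0.460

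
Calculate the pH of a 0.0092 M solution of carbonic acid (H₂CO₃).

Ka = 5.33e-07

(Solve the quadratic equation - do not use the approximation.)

x² + Ka×x - Ka×C = 0. Using quadratic formula: [H⁺] = 6.9760e-05

pH = 4.16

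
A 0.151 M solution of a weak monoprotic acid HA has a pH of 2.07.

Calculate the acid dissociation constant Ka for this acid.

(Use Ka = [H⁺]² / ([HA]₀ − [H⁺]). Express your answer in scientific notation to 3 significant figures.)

[H⁺] = 10^(−pH) = 10^(−2.07) = 8.511e-03 M. For HA ⇌ H⁺ + A⁻, Ka = [H⁺][A⁻]/[HA] = [H⁺]² / ([HA]₀ − [H⁺]) = (8.511e-03)² / (0.151 − 8.511e-03) = 5.08e-04.

K_a = 5.08e-04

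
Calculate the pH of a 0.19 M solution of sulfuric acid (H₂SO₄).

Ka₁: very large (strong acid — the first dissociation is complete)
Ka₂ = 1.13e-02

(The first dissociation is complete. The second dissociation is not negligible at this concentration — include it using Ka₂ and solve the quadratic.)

First dissociation is complete: [H⁺]₀ = [HSO₄⁻]₀ = C = 0.19 M. Second dissociation HSO₄⁻ ⇌ H⁺ + SO₄²⁻: let x = [SO₄²⁻]. Ka₂ = (C + x)·x / (C − x) = 1.13e-02 → x² + (C + Ka₂)·x − Ka₂·C = 0 → x² + 0.20130·x − 2.147e-03 = 0. x = (−0.20130 + √(0.20130² + 4 × 2.147e-03)) / 2 = 1.0154e-02 M. [H⁺] = C + x = 0.19 + 1.0154e-02 = 2.0015e-01 M. pH = -log(2.0015e-01) = 0.70.

pH = 0.70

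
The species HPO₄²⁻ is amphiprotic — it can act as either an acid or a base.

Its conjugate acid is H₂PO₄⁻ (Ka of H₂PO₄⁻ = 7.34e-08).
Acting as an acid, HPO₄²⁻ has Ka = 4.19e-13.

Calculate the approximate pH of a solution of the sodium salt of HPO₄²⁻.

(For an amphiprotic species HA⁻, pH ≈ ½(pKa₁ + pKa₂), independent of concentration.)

pKa₁ = -log(7.34e-08) = 7.13; pKa₂ = -log(4.19e-13) = 12.38. For an amphiprotic species, pH ≈ ½(pKa₁ + pKa₂) = ½(7.13 + 12.38) = 9.76.

pH = 9.76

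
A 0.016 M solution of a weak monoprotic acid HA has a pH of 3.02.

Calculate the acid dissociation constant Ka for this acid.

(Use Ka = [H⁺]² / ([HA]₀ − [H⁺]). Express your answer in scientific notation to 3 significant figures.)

[H⁺] = 10^(−pH) = 10^(−3.02) = 9.550e-04 M. For HA ⇌ H⁺ + A⁻, Ka = [H⁺][A⁻]/[HA] = [H⁺]² / ([HA]₀ − [H⁺]) = (9.550e-04)² / (0.016 − 9.550e-04) = 6.06e-05.

K_a = 6.06e-05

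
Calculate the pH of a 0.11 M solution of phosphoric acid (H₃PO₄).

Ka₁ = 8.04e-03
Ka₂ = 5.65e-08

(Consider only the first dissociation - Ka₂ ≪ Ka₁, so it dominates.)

First dissociation dominates. From Ka₁ = [H⁺][HA⁻]/[H₂A], x² + Ka₁·x − Ka₁·C = 0 with C = 0.11 M and Ka₁ = 8.04e-03. Solving: [H⁺] = (−Ka₁ + √(Ka₁² + 4·Ka₁·C)) / 2 = 2.5989e-02 M. pH = -log(2.5989e-02) = 1.59.

pH = 1.59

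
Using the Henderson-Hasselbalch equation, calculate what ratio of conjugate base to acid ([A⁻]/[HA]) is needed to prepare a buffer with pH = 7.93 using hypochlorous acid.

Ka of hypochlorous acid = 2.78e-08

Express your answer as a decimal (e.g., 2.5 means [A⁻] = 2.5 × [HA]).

pKa = -log(2.78e-08) = 7.5560. pH = pKa + log([A⁻]/[HA]), so log([A⁻]/[HA]) = pH − pKa = 7.93 − 7.5560 = 0.3740. [A⁻]/[HA] = 10^(0.3740) = 2.37

[A⁻]/[HA] = 2.37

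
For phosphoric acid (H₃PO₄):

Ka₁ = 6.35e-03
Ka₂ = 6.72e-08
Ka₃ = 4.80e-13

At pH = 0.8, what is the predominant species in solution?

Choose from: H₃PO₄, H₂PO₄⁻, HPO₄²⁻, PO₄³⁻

pKa₁ = 2.20, pKa₂ = 7.17, pKa₃ = 12.32. For a polyprotic acid the predominant species crosses at each pKa: below pKa_n the protonated form dominates, above it the deprotonated form does. At pH = 0.8, the predominant species is H₃PO₄.

H₃PO₄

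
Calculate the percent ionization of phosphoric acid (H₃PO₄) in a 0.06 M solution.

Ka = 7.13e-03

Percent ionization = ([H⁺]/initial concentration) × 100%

Using Ka equilibrium: x² + Ka×x - Ka×C = 0. Solving: [H⁺] = 1.7423e-02. Percent = (1.7423e-02/0.06) × 100

Percent ionization = 29%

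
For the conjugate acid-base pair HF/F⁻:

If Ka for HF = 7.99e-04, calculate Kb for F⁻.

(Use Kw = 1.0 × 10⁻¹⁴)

For a conjugate pair Ka × Kb = Kw, so Kb = Kw/Ka = 1.0 × 10⁻¹⁴ / 7.99e-04 = 1.25e-11.

K_b = 1.25e-11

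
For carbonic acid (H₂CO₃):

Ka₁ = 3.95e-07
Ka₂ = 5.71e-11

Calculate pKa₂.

pKa₂ = -log(Ka₂) = -log(5.71e-11) = 10.24.

pK_{a2} = 10.24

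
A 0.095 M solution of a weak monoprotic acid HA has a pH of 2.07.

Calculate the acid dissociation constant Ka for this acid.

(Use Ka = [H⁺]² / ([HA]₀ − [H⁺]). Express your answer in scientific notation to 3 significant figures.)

[H⁺] = 10^(−pH) = 10^(−2.07) = 8.511e-03 M. For HA ⇌ H⁺ + A⁻, Ka = [H⁺][A⁻]/[HA] = [H⁺]² / ([HA]₀ − [H⁺]) = (8.511e-03)² / (0.095 − 8.511e-03) = 8.38e-04.

K_a = 8.38e-04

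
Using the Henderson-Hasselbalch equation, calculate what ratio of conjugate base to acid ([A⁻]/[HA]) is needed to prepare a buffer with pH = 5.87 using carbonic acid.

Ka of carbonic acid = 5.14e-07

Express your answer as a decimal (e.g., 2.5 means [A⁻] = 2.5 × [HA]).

pKa = -log(5.14e-07) = 6.2890. pH = pKa + log([A⁻]/[HA]), so log([A⁻]/[HA]) = pH − pKa = 5.87 − 6.2890 = -0.4190. [A⁻]/[HA] = 10^(-0.4190) = 0.381

[A⁻]/[HA] = 0.381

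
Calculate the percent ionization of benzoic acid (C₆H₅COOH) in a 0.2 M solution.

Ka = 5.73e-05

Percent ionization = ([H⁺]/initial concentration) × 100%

Using Ka equilibrium: x² + Ka×x - Ka×C = 0. Solving: [H⁺] = 3.3567e-03. Percent = (3.3567e-03/0.2) × 100

Percent ionization = 1.68%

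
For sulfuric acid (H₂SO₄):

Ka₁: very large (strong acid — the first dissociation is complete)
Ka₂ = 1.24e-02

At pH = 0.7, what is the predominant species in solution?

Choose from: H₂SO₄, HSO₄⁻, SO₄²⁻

The first dissociation is complete, so H₂SO₄ itself is never the predominant species in water; pKa₂ = -log(1.24e-02) = 1.91. For a polyprotic acid the predominant species crosses at each pKa: below pKa_n the protonated form dominates, above it the deprotonated form does. At pH = 0.7, the predominant species is HSO₄⁻.

HSO₄⁻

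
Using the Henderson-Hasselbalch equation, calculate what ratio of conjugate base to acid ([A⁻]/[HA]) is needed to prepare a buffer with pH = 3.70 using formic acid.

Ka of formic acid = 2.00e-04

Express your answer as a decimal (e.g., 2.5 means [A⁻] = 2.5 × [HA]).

pKa = -log(2.00e-04) = 3.6990. pH = pKa + log([A⁻]/[HA]), so log([A⁻]/[HA]) = pH − pKa = 3.70 − 3.6990 = 0.0010. [A⁻]/[HA] = 10^(0.0010) = 1.00

[A⁻]/[HA] = 1.00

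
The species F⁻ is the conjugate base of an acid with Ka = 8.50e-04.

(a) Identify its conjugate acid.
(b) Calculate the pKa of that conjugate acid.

(a) The conjugate acid is formed by adding one H⁺ to F⁻, giving HF. (b) pKa = -log(Ka) = -log(8.50e-04) = 3.07.

Conjugate acid: HF; pK_a = 3.07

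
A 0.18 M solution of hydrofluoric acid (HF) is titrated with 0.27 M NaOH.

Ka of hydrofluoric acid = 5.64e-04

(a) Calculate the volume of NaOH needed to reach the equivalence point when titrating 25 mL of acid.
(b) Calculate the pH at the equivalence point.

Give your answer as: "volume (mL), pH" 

moles acid = 0.18 × 25/1000 = 0.0045 mol; V_base = moles/0.27 × 1000 = 16.7 mL. At equivalence only the conjugate base is present: [A⁻] = 0.0045/0.042 = 1.0800e-01 M. Kb = Kw/Ka = 1.77e-11; [OH⁻] = √(Kb × [A⁻]) = 1.3838e-06; pOH = 5.86; pH = 14 - pOH = 8.14.

V = 16.7 mL, pH = 8.14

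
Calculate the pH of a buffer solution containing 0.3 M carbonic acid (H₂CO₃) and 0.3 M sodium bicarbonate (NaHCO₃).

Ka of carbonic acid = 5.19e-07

pKa = -log(5.19e-07) = 6.28. pH = pKa + log([A⁻]/[HA]) = 6.28 + log(0.3/0.3)

pH = 6.28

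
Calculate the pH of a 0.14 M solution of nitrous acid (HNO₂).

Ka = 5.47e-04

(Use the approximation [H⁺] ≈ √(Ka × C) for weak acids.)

[H⁺] = √(Ka × C) = √(5.47e-04 × 0.14) = 8.7510e-03. pH = -log(8.7510e-03)

pH = 2.06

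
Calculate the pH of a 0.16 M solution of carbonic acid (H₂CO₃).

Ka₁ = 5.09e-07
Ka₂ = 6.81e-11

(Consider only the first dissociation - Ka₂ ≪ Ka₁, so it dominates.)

First dissociation dominates. From Ka₁ = [H⁺][HA⁻]/[H₂A], x² + Ka₁·x − Ka₁·C = 0 with C = 0.16 M and Ka₁ = 5.09e-07. Solving: [H⁺] = (−Ka₁ + √(Ka₁² + 4·Ka₁·C)) / 2 = 2.8512e-04 M. pH = -log(2.8512e-04) = 3.54.

pH = 3.54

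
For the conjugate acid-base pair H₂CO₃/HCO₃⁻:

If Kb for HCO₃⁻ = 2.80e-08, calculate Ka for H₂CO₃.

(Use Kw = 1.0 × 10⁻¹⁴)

For a conjugate pair Ka × Kb = Kw, so Ka = Kw/Kb = 1.0 × 10⁻¹⁴ / 2.80e-08 = 3.57e-07.

K_a = 3.57e-07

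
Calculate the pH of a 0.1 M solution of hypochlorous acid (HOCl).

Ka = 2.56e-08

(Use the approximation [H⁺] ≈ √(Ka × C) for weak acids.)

[H⁺] = √(Ka × C) = √(2.56e-08 × 0.1) = 5.0596e-05. pH = -log(5.0596e-05)

pH = 4.30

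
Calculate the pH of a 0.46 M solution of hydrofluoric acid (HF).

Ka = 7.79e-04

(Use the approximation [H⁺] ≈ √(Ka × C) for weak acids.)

[H⁺] = √(Ka × C) = √(7.79e-04 × 0.46) = 1.8930e-02. pH = -log(1.8930e-02)

pH = 1.72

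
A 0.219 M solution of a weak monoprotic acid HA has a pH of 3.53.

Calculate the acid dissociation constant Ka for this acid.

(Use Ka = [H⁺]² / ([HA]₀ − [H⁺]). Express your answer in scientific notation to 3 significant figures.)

[H⁺] = 10^(−pH) = 10^(−3.53) = 2.951e-04 M. For HA ⇌ H⁺ + A⁻, Ka = [H⁺][A⁻]/[HA] = [H⁺]² / ([HA]₀ − [H⁺]) = (2.951e-04)² / (0.219 − 2.951e-04) = 3.98e-07.

K_a = 3.98e-07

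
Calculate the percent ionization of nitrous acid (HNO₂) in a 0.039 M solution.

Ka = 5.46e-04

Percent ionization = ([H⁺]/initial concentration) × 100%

Using Ka equilibrium: x² + Ka×x - Ka×C = 0. Solving: [H⁺] = 4.3496e-03. Percent = (4.3496e-03/0.039) × 100

Percent ionization = 11.2%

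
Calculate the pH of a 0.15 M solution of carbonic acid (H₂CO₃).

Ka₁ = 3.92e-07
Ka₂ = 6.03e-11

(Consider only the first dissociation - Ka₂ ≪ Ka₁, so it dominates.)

First dissociation dominates. From Ka₁ = [H⁺][HA⁻]/[H₂A], x² + Ka₁·x − Ka₁·C = 0 with C = 0.15 M and Ka₁ = 3.92e-07. Solving: [H⁺] = (−Ka₁ + √(Ka₁² + 4·Ka₁·C)) / 2 = 2.4229e-04 M. pH = -log(2.4229e-04) = 3.62.

pH = 3.62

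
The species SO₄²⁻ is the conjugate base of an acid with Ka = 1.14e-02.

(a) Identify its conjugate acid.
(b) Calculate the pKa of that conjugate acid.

(a) The conjugate acid is formed by adding one H⁺ to SO₄²⁻, giving HSO₄⁻. (b) pKa = -log(Ka) = -log(1.14e-02) = 1.94.

Conjugate acid: HSO₄⁻; pK_a = 1.94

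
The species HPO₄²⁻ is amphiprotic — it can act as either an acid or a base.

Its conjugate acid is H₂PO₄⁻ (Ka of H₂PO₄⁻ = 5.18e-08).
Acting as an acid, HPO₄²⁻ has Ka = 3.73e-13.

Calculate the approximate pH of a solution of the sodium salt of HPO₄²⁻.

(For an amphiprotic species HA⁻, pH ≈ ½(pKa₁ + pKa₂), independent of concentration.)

pKa₁ = -log(5.18e-08) = 7.29; pKa₂ = -log(3.73e-13) = 12.43. For an amphiprotic species, pH ≈ ½(pKa₁ + pKa₂) = ½(7.29 + 12.43) = 9.86.

pH = 9.86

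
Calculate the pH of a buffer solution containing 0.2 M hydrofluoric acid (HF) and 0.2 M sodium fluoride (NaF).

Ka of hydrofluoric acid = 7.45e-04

pKa = -log(7.45e-04) = 3.13. pH = pKa + log([A⁻]/[HA]) = 3.13 + log(0.2/0.2)

pH = 3.13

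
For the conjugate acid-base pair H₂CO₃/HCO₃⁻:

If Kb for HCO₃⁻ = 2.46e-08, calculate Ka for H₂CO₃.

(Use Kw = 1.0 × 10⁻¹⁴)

For a conjugate pair Ka × Kb = Kw, so Ka = Kw/Kb = 1.0 × 10⁻¹⁴ / 2.46e-08 = 4.07e-07.

K_a = 4.07e-07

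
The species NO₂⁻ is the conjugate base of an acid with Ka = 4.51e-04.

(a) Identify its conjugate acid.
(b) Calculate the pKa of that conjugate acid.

(a) The conjugate acid is formed by adding one H⁺ to NO₂⁻, giving HNO₂. (b) pKa = -log(Ka) = -log(4.51e-04) = 3.35.

Conjugate acid: HNO₂; pK_a = 3.35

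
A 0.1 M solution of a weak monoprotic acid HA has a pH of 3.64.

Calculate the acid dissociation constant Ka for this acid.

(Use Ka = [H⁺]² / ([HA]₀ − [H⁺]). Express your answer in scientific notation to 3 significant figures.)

[H⁺] = 10^(−pH) = 10^(−3.64) = 2.291e-04 M. For HA ⇌ H⁺ + A⁻, Ka = [H⁺][A⁻]/[HA] = [H⁺]² / ([HA]₀ − [H⁺]) = (2.291e-04)² / (0.1 − 2.291e-04) = 5.26e-07.

K_a = 5.26e-07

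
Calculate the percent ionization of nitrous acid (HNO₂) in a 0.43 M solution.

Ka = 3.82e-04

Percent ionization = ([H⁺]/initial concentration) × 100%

Using Ka equilibrium: x² + Ka×x - Ka×C = 0. Solving: [H⁺] = 1.2627e-02. Percent = (1.2627e-02/0.43) × 100

Percent ionization = 2.94%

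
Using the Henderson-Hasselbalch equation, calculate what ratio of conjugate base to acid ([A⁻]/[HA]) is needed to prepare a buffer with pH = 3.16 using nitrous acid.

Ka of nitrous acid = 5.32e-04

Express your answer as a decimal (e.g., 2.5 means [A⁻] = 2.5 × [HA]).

pKa = -log(5.32e-04) = 3.2741. pH = pKa + log([A⁻]/[HA]), so log([A⁻]/[HA]) = pH − pKa = 3.16 − 3.2741 = -0.1141. [A⁻]/[HA] = 10^(-0.1141) = 0.769

[A⁻]/[HA] = 0.769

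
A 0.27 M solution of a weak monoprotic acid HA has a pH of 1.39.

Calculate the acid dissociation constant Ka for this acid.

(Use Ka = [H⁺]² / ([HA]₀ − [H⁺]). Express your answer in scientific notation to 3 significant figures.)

[H⁺] = 10^(−pH) = 10^(−1.39) = 4.074e-02 M. For HA ⇌ H⁺ + A⁻, Ka = [H⁺][A⁻]/[HA] = [H⁺]² / ([HA]₀ − [H⁺]) = (4.074e-02)² / (0.27 − 4.074e-02) = 7.24e-03.

K_a = 7.24e-03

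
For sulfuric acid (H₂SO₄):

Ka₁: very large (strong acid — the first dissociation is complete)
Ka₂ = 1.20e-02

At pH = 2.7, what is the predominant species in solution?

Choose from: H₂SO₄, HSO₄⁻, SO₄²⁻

The first dissociation is complete, so H₂SO₄ itself is never the predominant species in water; pKa₂ = -log(1.20e-02) = 1.92. For a polyprotic acid the predominant species crosses at each pKa: below pKa_n the protonated form dominates, above it the deprotonated form does. At pH = 2.7, the predominant species is SO₄²⁻.

SO₄²⁻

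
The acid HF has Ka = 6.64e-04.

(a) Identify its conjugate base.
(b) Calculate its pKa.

(a) The conjugate base is formed by removing one H⁺ from HF, giving F⁻. (b) pKa = -log(Ka) = -log(6.64e-04) = 3.18.

Conjugate base: F⁻; pK_a = 3.18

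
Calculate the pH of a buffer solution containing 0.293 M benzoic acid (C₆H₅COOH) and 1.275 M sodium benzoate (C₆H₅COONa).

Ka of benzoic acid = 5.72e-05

pKa = -log(5.72e-05) = 4.24. pH = pKa + log([A⁻]/[HA]) = 4.24 + log(1.275/0.293)

pH = 4.88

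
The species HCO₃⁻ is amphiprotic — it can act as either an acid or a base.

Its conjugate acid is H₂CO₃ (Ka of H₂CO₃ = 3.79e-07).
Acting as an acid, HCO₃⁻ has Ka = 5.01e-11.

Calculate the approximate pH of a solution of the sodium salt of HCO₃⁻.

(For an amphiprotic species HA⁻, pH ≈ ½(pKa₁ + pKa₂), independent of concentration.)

pKa₁ = -log(3.79e-07) = 6.42; pKa₂ = -log(5.01e-11) = 10.30. For an amphiprotic species, pH ≈ ½(pKa₁ + pKa₂) = ½(6.42 + 10.30) = 8.36.

pH = 8.36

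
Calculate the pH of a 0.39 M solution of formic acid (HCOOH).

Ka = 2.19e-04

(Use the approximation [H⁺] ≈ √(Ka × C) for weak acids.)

[H⁺] = √(Ka × C) = √(2.19e-04 × 0.39) = 9.2418e-03. pH = -log(9.2418e-03)

pH = 2.03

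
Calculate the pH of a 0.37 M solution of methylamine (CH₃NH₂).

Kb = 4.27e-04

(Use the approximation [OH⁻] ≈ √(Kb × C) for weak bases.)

[OH⁻] = √(Kb × C) = √(4.27e-04 × 0.37) = 1.2569e-02. pOH = 1.90, pH = 14 - pOH

pH = 12.10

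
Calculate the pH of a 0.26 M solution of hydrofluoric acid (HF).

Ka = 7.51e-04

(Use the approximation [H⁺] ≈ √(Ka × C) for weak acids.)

[H⁺] = √(Ka × C) = √(7.51e-04 × 0.26) = 1.3974e-02. pH = -log(1.3974e-02)

pH = 1.85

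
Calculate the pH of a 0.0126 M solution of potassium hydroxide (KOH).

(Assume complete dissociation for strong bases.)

[OH⁻] = 0.0126 M for strong base. pOH = -log[OH⁻] = 1.90, pH = 14 - pOH

pH = 12.10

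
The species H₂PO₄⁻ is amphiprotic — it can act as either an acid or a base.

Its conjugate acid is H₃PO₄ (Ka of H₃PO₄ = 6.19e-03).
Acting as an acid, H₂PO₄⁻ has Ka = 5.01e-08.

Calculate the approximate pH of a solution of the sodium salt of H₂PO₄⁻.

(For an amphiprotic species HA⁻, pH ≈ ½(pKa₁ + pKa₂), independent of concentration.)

pKa₁ = -log(6.19e-03) = 2.21; pKa₂ = -log(5.01e-08) = 7.30. For an amphiprotic species, pH ≈ ½(pKa₁ + pKa₂) = ½(2.21 + 7.30) = 4.75.

pH = 4.75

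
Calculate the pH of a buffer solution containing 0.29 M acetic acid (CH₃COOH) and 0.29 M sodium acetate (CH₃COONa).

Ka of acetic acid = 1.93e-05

pKa = -log(1.93e-05) = 4.71. pH = pKa + log([A⁻]/[HA]) = 4.71 + log(0.29/0.29)

pH = 4.71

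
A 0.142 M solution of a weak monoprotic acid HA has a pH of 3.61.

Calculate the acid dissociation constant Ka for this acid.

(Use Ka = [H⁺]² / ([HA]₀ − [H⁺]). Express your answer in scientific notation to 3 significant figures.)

[H⁺] = 10^(−pH) = 10^(−3.61) = 2.455e-04 M. For HA ⇌ H⁺ + A⁻, Ka = [H⁺][A⁻]/[HA] = [H⁺]² / ([HA]₀ − [H⁺]) = (2.455e-04)² / (0.142 − 2.455e-04) = 4.25e-07.

K_a = 4.25e-07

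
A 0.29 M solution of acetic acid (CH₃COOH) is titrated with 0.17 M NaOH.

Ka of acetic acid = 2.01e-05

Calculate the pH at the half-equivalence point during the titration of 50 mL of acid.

At half-equivalence [HA] = [A⁻], so Henderson-Hasselbalch gives pH = pKa = -log(2.01e-05) = 4.70.

pH = pKa = 4.70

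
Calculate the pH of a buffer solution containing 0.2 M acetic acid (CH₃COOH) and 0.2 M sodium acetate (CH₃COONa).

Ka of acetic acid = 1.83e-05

pKa = -log(1.83e-05) = 4.74. pH = pKa + log([A⁻]/[HA]) = 4.74 + log(0.2/0.2)

pH = 4.74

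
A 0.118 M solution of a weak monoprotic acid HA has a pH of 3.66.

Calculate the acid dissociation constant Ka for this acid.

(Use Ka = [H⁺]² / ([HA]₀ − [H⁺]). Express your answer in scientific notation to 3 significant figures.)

[H⁺] = 10^(−pH) = 10^(−3.66) = 2.188e-04 M. For HA ⇌ H⁺ + A⁻, Ka = [H⁺][A⁻]/[HA] = [H⁺]² / ([HA]₀ − [H⁺]) = (2.188e-04)² / (0.118 − 2.188e-04) = 4.06e-07.

K_a = 4.06e-07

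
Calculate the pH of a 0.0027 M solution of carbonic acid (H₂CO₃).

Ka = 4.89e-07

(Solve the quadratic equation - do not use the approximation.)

x² + Ka×x - Ka×C = 0. Using quadratic formula: [H⁺] = 3.6092e-05

pH = 4.44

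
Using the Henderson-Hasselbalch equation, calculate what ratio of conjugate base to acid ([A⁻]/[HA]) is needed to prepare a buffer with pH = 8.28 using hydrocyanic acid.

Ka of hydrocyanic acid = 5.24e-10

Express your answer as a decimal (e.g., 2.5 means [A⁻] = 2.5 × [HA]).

pKa = -log(5.24e-10) = 9.2807. pH = pKa + log([A⁻]/[HA]), so log([A⁻]/[HA]) = pH − pKa = 8.28 − 9.2807 = -1.0007. [A⁻]/[HA] = 10^(-1.0007) = 0.0998

[A⁻]/[HA] = 0.0998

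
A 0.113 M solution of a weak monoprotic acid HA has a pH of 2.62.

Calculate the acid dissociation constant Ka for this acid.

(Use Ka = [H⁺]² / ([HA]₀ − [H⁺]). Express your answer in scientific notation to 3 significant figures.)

[H⁺] = 10^(−pH) = 10^(−2.62) = 2.399e-03 M. For HA ⇌ H⁺ + A⁻, Ka = [H⁺][A⁻]/[HA] = [H⁺]² / ([HA]₀ − [H⁺]) = (2.399e-03)² / (0.113 − 2.399e-03) = 5.20e-05.

K_a = 5.20e-05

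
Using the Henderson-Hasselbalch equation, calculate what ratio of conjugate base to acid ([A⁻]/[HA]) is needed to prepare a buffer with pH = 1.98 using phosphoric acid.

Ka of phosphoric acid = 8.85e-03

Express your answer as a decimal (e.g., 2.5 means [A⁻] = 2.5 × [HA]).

pKa = -log(8.85e-03) = 2.0531. pH = pKa + log([A⁻]/[HA]), so log([A⁻]/[HA]) = pH − pKa = 1.98 − 2.0531 = -0.0731. [A⁻]/[HA] = 10^(-0.0731) = 0.845

[A⁻]/[HA] = 0.845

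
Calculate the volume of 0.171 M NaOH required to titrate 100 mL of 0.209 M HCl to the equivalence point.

At equivalence: moles acid = moles base. moles HCl = 0.209 × 100/1000 = 0.0209 mol. V_base = moles / 0.171 × 1000 = 122.2 mL.

V_{base} = 122.2 mL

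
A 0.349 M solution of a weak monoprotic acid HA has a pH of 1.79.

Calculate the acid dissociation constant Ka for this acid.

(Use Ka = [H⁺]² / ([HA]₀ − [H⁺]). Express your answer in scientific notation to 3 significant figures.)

[H⁺] = 10^(−pH) = 10^(−1.79) = 1.622e-02 M. For HA ⇌ H⁺ + A⁻, Ka = [H⁺][A⁻]/[HA] = [H⁺]² / ([HA]₀ − [H⁺]) = (1.622e-02)² / (0.349 − 1.622e-02) = 7.90e-04.

K_a = 7.90e-04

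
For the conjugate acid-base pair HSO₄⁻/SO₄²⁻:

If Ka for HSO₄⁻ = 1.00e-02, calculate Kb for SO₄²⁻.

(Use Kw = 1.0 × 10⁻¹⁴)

For a conjugate pair Ka × Kb = Kw, so Kb = Kw/Ka = 1.0 × 10⁻¹⁴ / 1.00e-02 = 1.00e-12.

K_b = 1.00e-12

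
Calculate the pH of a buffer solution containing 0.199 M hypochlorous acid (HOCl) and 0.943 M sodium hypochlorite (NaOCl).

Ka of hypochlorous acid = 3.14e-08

pKa = -log(3.14e-08) = 7.50. pH = pKa + log([A⁻]/[HA]) = 7.50 + log(0.943/0.199)

pH = 8.18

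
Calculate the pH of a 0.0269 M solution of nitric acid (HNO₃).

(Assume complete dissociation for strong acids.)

[H⁺] = 0.0269 M for strong acid. pH = -log[H⁺] = -log(0.0269)

pH = 1.57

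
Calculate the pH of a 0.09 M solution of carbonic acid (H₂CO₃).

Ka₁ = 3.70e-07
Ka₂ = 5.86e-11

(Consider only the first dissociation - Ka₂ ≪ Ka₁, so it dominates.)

First dissociation dominates. From Ka₁ = [H⁺][HA⁻]/[H₂A], x² + Ka₁·x − Ka₁·C = 0 with C = 0.09 M and Ka₁ = 3.70e-07. Solving: [H⁺] = (−Ka₁ + √(Ka₁² + 4·Ka₁·C)) / 2 = 1.8230e-04 M. pH = -log(1.8230e-04) = 3.74.

pH = 3.74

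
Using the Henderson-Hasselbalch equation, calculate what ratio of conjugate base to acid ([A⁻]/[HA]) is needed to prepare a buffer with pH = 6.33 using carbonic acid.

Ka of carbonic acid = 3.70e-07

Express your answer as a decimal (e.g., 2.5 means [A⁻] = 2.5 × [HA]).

pKa = -log(3.70e-07) = 6.4318. pH = pKa + log([A⁻]/[HA]), so log([A⁻]/[HA]) = pH − pKa = 6.33 − 6.4318 = -0.1018. [A⁻]/[HA] = 10^(-0.1018) = 0.791

[A⁻]/[HA] = 0.791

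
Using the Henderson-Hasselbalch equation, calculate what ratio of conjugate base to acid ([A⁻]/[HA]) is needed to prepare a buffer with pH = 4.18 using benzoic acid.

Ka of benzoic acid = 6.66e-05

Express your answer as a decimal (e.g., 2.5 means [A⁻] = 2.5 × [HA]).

pKa = -log(6.66e-05) = 4.1765. pH = pKa + log([A⁻]/[HA]), so log([A⁻]/[HA]) = pH − pKa = 4.18 − 4.1765 = 0.0035. [A⁻]/[HA] = 10^(0.0035) = 1.01

[A⁻]/[HA] = 1.01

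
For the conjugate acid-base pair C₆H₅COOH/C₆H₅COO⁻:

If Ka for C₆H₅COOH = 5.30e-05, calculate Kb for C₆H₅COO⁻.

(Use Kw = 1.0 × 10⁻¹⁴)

For a conjugate pair Ka × Kb = Kw, so Kb = Kw/Ka = 1.0 × 10⁻¹⁴ / 5.30e-05 = 1.89e-10.

K_b = 1.89e-10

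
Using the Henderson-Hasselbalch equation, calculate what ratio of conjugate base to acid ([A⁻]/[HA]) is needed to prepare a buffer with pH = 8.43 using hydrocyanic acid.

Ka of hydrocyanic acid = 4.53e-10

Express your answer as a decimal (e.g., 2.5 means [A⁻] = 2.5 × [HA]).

pKa = -log(4.53e-10) = 9.3439. pH = pKa + log([A⁻]/[HA]), so log([A⁻]/[HA]) = pH − pKa = 8.43 − 9.3439 = -0.9139. [A⁻]/[HA] = 10^(-0.9139) = 0.122

[A⁻]/[HA] = 0.122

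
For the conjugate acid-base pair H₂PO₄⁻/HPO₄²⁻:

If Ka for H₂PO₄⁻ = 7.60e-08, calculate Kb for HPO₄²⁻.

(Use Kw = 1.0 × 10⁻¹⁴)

For a conjugate pair Ka × Kb = Kw, so Kb = Kw/Ka = 1.0 × 10⁻¹⁴ / 7.60e-08 = 1.32e-07.

K_b = 1.32e-07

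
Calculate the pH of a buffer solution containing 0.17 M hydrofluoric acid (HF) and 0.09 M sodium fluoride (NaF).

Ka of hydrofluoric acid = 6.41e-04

pKa = -log(6.41e-04) = 3.19. pH = pKa + log([A⁻]/[HA]) = 3.19 + log(0.09/0.17)

pH = 2.92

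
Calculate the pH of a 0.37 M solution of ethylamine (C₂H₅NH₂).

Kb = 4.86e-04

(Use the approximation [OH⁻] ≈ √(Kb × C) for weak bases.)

[OH⁻] = √(Kb × C) = √(4.86e-04 × 0.37) = 1.3410e-02. pOH = 1.87, pH = 14 - pOH

pH = 12.13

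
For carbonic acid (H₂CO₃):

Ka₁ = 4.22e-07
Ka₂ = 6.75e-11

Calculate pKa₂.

pKa₂ = -log(Ka₂) = -log(6.75e-11) = 10.17.

pK_{a2} = 10.17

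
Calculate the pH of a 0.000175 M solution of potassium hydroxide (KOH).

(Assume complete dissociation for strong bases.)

[OH⁻] = 0.000175 M for strong base. pOH = -log[OH⁻] = 3.76, pH = 14 - pOH

pH = 10.24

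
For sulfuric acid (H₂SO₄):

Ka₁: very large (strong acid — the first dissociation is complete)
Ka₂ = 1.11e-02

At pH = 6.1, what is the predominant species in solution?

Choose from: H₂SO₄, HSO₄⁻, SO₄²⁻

The first dissociation is complete, so H₂SO₄ itself is never the predominant species in water; pKa₂ = -log(1.11e-02) = 1.95. For a polyprotic acid the predominant species crosses at each pKa: below pKa_n the protonated form dominates, above it the deprotonated form does. At pH = 6.1, the predominant species is SO₄²⁻.

SO₄²⁻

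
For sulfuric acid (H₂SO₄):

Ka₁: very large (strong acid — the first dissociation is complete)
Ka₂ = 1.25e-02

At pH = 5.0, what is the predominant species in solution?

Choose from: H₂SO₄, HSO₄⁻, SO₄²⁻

The first dissociation is complete, so H₂SO₄ itself is never the predominant species in water; pKa₂ = -log(1.25e-02) = 1.90. For a polyprotic acid the predominant species crosses at each pKa: below pKa_n the protonated form dominates, above it the deprotonated form does. At pH = 5.0, the predominant species is SO₄²⁻.

SO₄²⁻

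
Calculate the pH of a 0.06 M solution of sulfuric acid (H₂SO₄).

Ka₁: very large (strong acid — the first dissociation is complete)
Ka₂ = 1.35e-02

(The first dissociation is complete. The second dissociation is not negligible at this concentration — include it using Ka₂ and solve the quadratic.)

First dissociation is complete: [H⁺]₀ = [HSO₄⁻]₀ = C = 0.06 M. Second dissociation HSO₄⁻ ⇌ H⁺ + SO₄²⁻: let x = [SO₄²⁻]. Ka₂ = (C + x)·x / (C − x) = 1.35e-02 → x² + (C + Ka₂)·x − Ka₂·C = 0 → x² + 0.07350·x − 8.100e-04 = 0. x = (−0.07350 + √(0.07350² + 4 × 8.100e-04)) / 2 = 9.7319e-03 M. [H⁺] = C + x = 0.06 + 9.7319e-03 = 6.9732e-02 M. pH = -log(6.9732e-02) = 1.16.

pH = 1.16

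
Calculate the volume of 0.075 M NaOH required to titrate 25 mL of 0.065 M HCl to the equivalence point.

At equivalence: moles acid = moles base. moles HCl = 0.065 × 25/1000 = 0.001625 mol. V_base = moles / 0.075 × 1000 = 21.7 mL.

V_{base} = 21.7 mL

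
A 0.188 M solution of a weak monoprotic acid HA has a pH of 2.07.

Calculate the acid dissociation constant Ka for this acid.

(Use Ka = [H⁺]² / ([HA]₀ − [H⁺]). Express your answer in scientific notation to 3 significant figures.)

[H⁺] = 10^(−pH) = 10^(−2.07) = 8.511e-03 M. For HA ⇌ H⁺ + A⁻, Ka = [H⁺][A⁻]/[HA] = [H⁺]² / ([HA]₀ − [H⁺]) = (8.511e-03)² / (0.188 − 8.511e-03) = 4.04e-04.

K_a = 4.04e-04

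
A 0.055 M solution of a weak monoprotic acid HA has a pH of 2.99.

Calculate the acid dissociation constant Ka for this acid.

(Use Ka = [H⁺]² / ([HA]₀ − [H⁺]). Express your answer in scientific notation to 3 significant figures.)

[H⁺] = 10^(−pH) = 10^(−2.99) = 1.023e-03 M. For HA ⇌ H⁺ + A⁻, Ka = [H⁺][A⁻]/[HA] = [H⁺]² / ([HA]₀ − [H⁺]) = (1.023e-03)² / (0.055 − 1.023e-03) = 1.94e-05.

K_a = 1.94e-05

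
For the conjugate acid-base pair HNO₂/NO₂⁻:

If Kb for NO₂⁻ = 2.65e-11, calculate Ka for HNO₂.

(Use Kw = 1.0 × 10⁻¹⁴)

For a conjugate pair Ka × Kb = Kw, so Ka = Kw/Kb = 1.0 × 10⁻¹⁴ / 2.65e-11 = 3.77e-04.

K_a = 3.77e-04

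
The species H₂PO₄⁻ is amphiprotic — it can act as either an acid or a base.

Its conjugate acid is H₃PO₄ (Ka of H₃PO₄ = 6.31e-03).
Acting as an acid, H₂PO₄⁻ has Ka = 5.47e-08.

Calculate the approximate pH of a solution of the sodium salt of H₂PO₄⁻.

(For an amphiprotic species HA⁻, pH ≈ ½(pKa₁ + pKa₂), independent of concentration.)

pKa₁ = -log(6.31e-03) = 2.20; pKa₂ = -log(5.47e-08) = 7.26. For an amphiprotic species, pH ≈ ½(pKa₁ + pKa₂) = ½(2.20 + 7.26) = 4.73.

pH = 4.73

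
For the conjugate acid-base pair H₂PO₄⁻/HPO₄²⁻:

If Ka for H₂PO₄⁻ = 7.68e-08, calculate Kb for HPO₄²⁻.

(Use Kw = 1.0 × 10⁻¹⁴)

For a conjugate pair Ka × Kb = Kw, so Kb = Kw/Ka = 1.0 × 10⁻¹⁴ / 7.68e-08 = 1.30e-07.

K_b = 1.30e-07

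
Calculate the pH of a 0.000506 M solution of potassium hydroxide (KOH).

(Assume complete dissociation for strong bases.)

[OH⁻] = 0.000506 M for strong base. pOH = -log[OH⁻] = 3.30, pH = 14 - pOH

pH = 10.70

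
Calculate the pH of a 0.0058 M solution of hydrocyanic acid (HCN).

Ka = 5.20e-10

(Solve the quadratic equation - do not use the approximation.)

x² + Ka×x - Ka×C = 0. Using quadratic formula: [H⁺] = 1.7364e-06

pH = 5.76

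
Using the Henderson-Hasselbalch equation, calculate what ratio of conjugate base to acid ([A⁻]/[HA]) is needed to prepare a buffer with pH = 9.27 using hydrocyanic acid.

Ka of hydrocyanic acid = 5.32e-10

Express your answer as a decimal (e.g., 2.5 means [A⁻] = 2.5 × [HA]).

pKa = -log(5.32e-10) = 9.2741. pH = pKa + log([A⁻]/[HA]), so log([A⁻]/[HA]) = pH − pKa = 9.27 − 9.2741 = -0.0041. [A⁻]/[HA] = 10^(-0.0041) = 0.991

[A⁻]/[HA] = 0.991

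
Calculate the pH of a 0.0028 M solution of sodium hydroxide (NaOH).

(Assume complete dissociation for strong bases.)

[OH⁻] = 0.0028 M for strong base. pOH = -log[OH⁻] = 2.55, pH = 14 - pOH

pH = 11.45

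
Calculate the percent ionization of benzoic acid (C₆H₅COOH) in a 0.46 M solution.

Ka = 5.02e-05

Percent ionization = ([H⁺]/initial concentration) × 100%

Using Ka equilibrium: x² + Ka×x - Ka×C = 0. Solving: [H⁺] = 4.7804e-03. Percent = (4.7804e-03/0.46) × 100

Percent ionization = 1.04%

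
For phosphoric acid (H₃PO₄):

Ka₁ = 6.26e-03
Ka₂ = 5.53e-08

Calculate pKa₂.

pKa₂ = -log(Ka₂) = -log(5.53e-08) = 7.26.

pK_{a2} = 7.26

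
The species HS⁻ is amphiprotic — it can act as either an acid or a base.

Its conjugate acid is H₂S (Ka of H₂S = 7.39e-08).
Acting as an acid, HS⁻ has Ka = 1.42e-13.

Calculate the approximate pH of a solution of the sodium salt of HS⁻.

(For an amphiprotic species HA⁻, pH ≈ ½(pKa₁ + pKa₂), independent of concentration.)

pKa₁ = -log(7.39e-08) = 7.13; pKa₂ = -log(1.42e-13) = 12.85. For an amphiprotic species, pH ≈ ½(pKa₁ + pKa₂) = ½(7.13 + 12.85) = 9.99.

pH = 9.99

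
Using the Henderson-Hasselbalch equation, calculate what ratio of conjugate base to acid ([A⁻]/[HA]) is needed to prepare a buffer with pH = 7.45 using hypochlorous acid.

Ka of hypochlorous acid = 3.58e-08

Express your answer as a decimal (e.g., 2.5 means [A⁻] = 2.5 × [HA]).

pKa = -log(3.58e-08) = 7.4461. pH = pKa + log([A⁻]/[HA]), so log([A⁻]/[HA]) = pH − pKa = 7.45 − 7.4461 = 0.0039. [A⁻]/[HA] = 10^(0.0039) = 1.01

[A⁻]/[HA] = 1.01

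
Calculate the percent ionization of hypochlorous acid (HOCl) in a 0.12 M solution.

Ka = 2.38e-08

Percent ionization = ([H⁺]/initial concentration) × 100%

Using Ka equilibrium: x² + Ka×x - Ka×C = 0. Solving: [H⁺] = 5.3430e-05. Percent = (5.3430e-05/0.12) × 100

Percent ionization = 0.0445%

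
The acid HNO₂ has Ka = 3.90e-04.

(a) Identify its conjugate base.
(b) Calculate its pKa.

(a) The conjugate base is formed by removing one H⁺ from HNO₂, giving NO₂⁻. (b) pKa = -log(Ka) = -log(3.90e-04) = 3.41.

Conjugate base: NO₂⁻; pK_a = 3.41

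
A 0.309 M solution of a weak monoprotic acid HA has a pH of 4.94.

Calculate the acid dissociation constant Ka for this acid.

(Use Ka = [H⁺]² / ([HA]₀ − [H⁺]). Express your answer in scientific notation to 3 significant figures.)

[H⁺] = 10^(−pH) = 10^(−4.94) = 1.148e-05 M. For HA ⇌ H⁺ + A⁻, Ka = [H⁺][A⁻]/[HA] = [H⁺]² / ([HA]₀ − [H⁺]) = (1.148e-05)² / (0.309 − 1.148e-05) = 4.27e-10.

K_a = 4.27e-10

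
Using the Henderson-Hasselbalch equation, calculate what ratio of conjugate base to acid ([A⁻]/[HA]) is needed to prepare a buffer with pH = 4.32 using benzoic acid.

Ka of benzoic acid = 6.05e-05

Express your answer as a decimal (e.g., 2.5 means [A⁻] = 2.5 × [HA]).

pKa = -log(6.05e-05) = 4.2182. pH = pKa + log([A⁻]/[HA]), so log([A⁻]/[HA]) = pH − pKa = 4.32 − 4.2182 = 0.1018. [A⁻]/[HA] = 10^(0.1018) = 1.26

[A⁻]/[HA] = 1.26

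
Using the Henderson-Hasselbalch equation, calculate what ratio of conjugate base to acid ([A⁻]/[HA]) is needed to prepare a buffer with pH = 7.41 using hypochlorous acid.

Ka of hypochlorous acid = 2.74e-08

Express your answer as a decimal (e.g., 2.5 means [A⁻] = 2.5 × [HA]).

pKa = -log(2.74e-08) = 7.5622. pH = pKa + log([A⁻]/[HA]), so log([A⁻]/[HA]) = pH − pKa = 7.41 − 7.5622 = -0.1522. [A⁻]/[HA] = 10^(-0.1522) = 0.704

[A⁻]/[HA] = 0.704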